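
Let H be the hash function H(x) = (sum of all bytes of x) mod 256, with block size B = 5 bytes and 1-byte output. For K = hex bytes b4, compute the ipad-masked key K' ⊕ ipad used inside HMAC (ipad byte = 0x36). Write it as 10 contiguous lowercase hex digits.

8236363636

Key hex bytes b4 is 1 byte ≤ B = 5; zero-pad to 5 bytes: K' = b4 00 00 00 00.
XOR each byte with 0x36: b4⊕36=82, 00⊕36=36, 00⊕36=36, 00⊕36=36, 00⊕36=36.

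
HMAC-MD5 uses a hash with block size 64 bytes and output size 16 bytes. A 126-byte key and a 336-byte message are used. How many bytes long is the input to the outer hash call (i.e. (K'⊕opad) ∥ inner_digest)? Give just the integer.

80

Key is 126 > 64 bytes, so it is hashed to 16 bytes then zero-padded to 64: |K'| = 64.
Outer input = (K'⊕opad) ∥ H(inner) → 64 + 16 = 80 bytes.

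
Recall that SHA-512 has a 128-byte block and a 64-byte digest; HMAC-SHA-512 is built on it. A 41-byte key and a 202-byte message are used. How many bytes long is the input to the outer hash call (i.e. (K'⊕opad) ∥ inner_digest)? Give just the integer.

192

Key is 41 ≤ 128 bytes, zero-padded: |K'| = 128.
Outer input = (K'⊕opad) ∥ H(inner) → 128 + 64 = 192 bytes.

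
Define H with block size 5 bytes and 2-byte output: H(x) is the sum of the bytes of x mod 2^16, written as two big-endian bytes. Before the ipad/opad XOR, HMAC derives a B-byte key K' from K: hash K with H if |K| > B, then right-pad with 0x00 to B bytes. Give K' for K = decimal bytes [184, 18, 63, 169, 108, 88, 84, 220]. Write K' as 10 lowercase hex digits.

|K| = 8 > B = 5, so first hash the key.
H(K): sum = 184+18+63+169+108+88+84+220 = 934 → 03 a6.
Zero-pad H(K) = 03 a6 to 5 bytes: K' = 03 a6 00 00 00.

03a6000000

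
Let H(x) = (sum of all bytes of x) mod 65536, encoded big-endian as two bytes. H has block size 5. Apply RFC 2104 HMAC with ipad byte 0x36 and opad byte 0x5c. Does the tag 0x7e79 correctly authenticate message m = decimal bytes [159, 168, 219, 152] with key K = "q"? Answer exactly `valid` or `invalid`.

invalid

Key "q" = 71 is 1 byte ≤ B = 5; zero-pad to 5 bytes: K' = 71 00 00 00 00.
K' ⊕ ipad = 47 36 36 36 36; K' ⊕ opad = 2d 5c 5c 5c 5c.
Inner hash: sum = 71+54+54+54+54+159+168+219+152 = 985 → 03 d9.
Outer hash (recomputed tag): sum = 45+92+92+92+92+3+217 = 633 → 02 79.
Recomputed tag = 0279; claimed = 7e79 → mismatch.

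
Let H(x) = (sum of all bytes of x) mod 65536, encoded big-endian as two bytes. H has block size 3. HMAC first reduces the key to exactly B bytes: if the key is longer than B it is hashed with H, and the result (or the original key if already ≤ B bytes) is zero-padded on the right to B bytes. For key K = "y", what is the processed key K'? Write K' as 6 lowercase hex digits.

Key "y" = 79 is 1 byte ≤ B = 3; zero-pad to 3 bytes: K' = 79 00 00.

790000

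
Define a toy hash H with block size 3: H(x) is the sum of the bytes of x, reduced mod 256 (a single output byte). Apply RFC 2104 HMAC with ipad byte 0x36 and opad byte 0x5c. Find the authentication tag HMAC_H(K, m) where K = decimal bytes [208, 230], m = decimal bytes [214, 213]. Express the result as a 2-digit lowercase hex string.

39

Key decimal bytes [208, 230] = d0 e6 is 2 bytes ≤ B = 3; zero-pad to 3 bytes: K' = d0 e6 00.
K' ⊕ ipad = e6 d0 36.  K' ⊕ opad = 8c ba 5c.
Inner input = (K'⊕ipad) ∥ m = e6 d0 36 ∥ d6 d5.
Inner hash: sum = 230+208+54+214+213 = 919; mod 256 = 151 → 97.
Outer input = (K'⊕opad) ∥ inner = 8c ba 5c ∥ 97.
Outer hash (tag): sum = 140+186+92+151 = 569; mod 256 = 57 → 39.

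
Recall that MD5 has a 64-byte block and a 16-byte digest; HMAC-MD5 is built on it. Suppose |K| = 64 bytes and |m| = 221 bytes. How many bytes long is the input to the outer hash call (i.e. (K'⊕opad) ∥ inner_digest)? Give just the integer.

80

Key is 64 ≤ 64 bytes, zero-padded: |K'| = 64.
Outer input = (K'⊕opad) ∥ H(inner) → 64 + 16 = 80 bytes.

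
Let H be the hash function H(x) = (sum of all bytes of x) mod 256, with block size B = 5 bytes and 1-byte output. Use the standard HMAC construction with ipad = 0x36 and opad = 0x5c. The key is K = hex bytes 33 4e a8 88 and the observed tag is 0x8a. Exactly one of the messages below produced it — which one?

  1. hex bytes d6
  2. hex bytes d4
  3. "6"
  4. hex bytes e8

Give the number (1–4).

1

Key hex bytes 33 4e a8 88 is 4 bytes ≤ B = 5; zero-pad to 5 bytes: K' = 33 4e a8 88 00.
K' ⊕ ipad = 05 78 9e be 36; K' ⊕ opad = 6f 12 f4 d4 5c.
m1: inner = H(05 78 9e be 36 d6) = e5; tag = H(6f 12 f4 d4 5c e5) = 8a ← matches
m2: inner = H(05 78 9e be 36 d4) = e3; tag = H(6f 12 f4 d4 5c e3) = 88
m3: inner = H(05 78 9e be 36 36) = 45; tag = H(6f 12 f4 d4 5c 45) = ea
m4: inner = H(05 78 9e be 36 e8) = f7; tag = H(6f 12 f4 d4 5c f7) = 9c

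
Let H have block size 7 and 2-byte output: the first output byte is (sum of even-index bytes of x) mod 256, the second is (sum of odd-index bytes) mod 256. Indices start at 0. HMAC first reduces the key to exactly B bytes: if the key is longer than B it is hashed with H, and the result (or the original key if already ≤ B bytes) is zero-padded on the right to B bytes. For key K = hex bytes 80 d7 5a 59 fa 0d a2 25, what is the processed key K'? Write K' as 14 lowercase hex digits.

|K| = 8 > B = 7, so first hash the key.
H(K): even-index sum = 630 mod 256 = 118; odd-index sum = 354 mod 256 = 98 → 76 62.
Zero-pad H(K) = 76 62 to 7 bytes: K' = 76 62 00 00 00 00 00.

76620000000000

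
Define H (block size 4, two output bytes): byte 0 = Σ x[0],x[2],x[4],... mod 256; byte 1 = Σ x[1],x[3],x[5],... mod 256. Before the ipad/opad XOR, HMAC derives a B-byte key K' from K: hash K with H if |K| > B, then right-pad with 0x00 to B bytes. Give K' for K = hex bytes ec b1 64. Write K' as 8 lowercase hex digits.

Key hex bytes ec b1 64 is 3 bytes ≤ B = 4; zero-pad to 4 bytes: K' = ec b1 64 00.

ecb16400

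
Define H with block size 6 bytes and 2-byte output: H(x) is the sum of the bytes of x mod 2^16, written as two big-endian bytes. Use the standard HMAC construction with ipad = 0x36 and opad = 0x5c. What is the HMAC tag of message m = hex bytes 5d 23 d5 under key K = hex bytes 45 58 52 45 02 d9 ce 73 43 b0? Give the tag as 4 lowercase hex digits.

02bd

Key hex bytes 45 58 52 45 02 d9 ce 73 43 b0 is 10 bytes > B = 6, so hash it first: H(key) = 04 43, then zero-pad to 6 bytes: K' = 04 43 00 00 00 00.
K' ⊕ ipad = 32 75 36 36 36 36.  K' ⊕ opad = 58 1f 5c 5c 5c 5c.
Inner input = (K'⊕ipad) ∥ m = 32 75 36 36 36 36 ∥ 5d 23 d5.
Inner hash: sum = 50+117+54+54+54+54+93+35+213 = 724 → 02 d4.
Outer input = (K'⊕opad) ∥ inner = 58 1f 5c 5c 5c 5c ∥ 02 d4.
Outer hash (tag): sum = 88+31+92+92+92+92+2+212 = 701 → 02 bd.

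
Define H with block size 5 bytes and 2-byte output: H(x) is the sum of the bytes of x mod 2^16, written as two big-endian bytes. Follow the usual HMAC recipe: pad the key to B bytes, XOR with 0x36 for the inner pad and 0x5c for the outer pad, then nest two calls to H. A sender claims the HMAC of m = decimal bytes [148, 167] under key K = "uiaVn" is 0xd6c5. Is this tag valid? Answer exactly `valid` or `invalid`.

Key "uiaVn" = 75 69 61 56 6e is exactly B = 5 bytes: K' = 75 69 61 56 6e.
K' ⊕ ipad = 43 5f 57 60 58; K' ⊕ opad = 29 35 3d 0a 32.
Inner hash: sum = 67+95+87+96+88+148+167 = 748 → 02 ec.
Outer hash (recomputed tag): sum = 41+53+61+10+50+2+236 = 453 → 01 c5.
Recomputed tag = 01c5; claimed = d6c5 → mismatch.

invalid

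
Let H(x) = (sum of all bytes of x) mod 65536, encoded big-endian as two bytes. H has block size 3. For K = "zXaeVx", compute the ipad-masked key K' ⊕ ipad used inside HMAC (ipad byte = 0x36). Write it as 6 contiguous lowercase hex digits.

Key "zXaeVx" = 7a 58 61 65 56 78 is 6 bytes > B = 3, so hash it first: H(key) = 02 66, then zero-pad to 3 bytes: K' = 02 66 00.
XOR each byte with 0x36: 02⊕36=34, 66⊕36=50, 00⊕36=36.

345036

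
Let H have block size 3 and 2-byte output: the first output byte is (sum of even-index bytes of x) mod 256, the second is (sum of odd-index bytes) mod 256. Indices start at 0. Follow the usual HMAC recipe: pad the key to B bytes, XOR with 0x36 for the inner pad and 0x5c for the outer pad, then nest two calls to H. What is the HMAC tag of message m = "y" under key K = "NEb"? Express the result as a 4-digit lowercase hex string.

Key "NEb" = 4e 45 62 is exactly B = 3 bytes: K' = 4e 45 62.
K' ⊕ ipad = 78 73 54.  K' ⊕ opad = 12 19 3e.
Inner input = (K'⊕ipad) ∥ m = 78 73 54 ∥ 79.
Inner hash: even-index sum = 204 mod 256 = 204; odd-index sum = 236 mod 256 = 236 → cc ec.
Outer input = (K'⊕opad) ∥ inner = 12 19 3e ∥ cc ec.
Outer hash (tag): even-index sum = 316 mod 256 = 60; odd-index sum = 229 mod 256 = 229 → 3c e5.

3ce5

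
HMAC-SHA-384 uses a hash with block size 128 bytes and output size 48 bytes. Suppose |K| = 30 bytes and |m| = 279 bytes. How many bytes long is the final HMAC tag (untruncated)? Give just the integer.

48

The tag is one SHA-384 digest: 48 bytes.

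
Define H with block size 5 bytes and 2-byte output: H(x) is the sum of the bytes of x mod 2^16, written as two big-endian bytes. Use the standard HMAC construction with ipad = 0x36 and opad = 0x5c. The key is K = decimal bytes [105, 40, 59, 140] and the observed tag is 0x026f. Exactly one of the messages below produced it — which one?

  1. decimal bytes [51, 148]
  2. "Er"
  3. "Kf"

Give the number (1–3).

2

Key decimal bytes [105, 40, 59, 140] = 69 28 3b 8c is 4 bytes ≤ B = 5; zero-pad to 5 bytes: K' = 69 28 3b 8c 00.
K' ⊕ ipad = 5f 1e 0d ba 36; K' ⊕ opad = 35 74 67 d0 5c.
m1: inner = H(5f 1e 0d ba 36 33 94) = 02 41; tag = H(35 74 67 d0 5c 02 41) = 027f
m2: inner = H(5f 1e 0d ba 36 45 72) = 02 31; tag = H(35 74 67 d0 5c 02 31) = 026f ← matches
m3: inner = H(5f 1e 0d ba 36 4b 66) = 02 2b; tag = H(35 74 67 d0 5c 02 2b) = 0269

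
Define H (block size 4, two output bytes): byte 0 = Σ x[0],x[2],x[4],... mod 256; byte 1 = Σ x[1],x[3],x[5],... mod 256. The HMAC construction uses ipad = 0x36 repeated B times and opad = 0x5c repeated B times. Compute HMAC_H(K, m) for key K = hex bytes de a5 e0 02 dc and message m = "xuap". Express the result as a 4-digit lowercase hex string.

Key hex bytes de a5 e0 02 dc is 5 bytes > B = 4, so hash it first: H(key) = 9a a7, then zero-pad to 4 bytes: K' = 9a a7 00 00.
K' ⊕ ipad = ac 91 36 36.  K' ⊕ opad = c6 fb 5c 5c.
Inner input = (K'⊕ipad) ∥ m = ac 91 36 36 ∥ 78 75 61 70.
Inner hash: even-index sum = 443 mod 256 = 187; odd-index sum = 428 mod 256 = 172 → bb ac.
Outer input = (K'⊕opad) ∥ inner = c6 fb 5c 5c ∥ bb ac.
Outer hash (tag): even-index sum = 477 mod 256 = 221; odd-index sum = 515 mod 256 = 3 → dd 03.

dd03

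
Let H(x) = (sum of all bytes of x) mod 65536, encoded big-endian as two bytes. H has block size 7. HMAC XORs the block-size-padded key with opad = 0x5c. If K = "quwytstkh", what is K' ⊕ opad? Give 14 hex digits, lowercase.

Key "quwytstkh" = 71 75 77 79 74 73 74 6b 68 is 9 bytes > B = 7, so hash it first: H(key) = 04 04, then zero-pad to 7 bytes: K' = 04 04 00 00 00 00 00.
XOR each byte with 0x5c: 04⊕5c=58, 04⊕5c=58, 00⊕5c=5c, 00⊕5c=5c, 00⊕5c=5c, 00⊕5c=5c, 00⊕5c=5c.

58585c5c5c5c5c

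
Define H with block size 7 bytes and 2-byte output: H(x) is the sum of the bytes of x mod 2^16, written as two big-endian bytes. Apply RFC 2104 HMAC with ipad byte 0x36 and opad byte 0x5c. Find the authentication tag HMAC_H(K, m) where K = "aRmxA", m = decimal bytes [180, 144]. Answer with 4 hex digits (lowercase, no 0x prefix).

0203

Key "aRmxA" = 61 52 6d 78 41 is 5 bytes ≤ B = 7; zero-pad to 7 bytes: K' = 61 52 6d 78 41 00 00.
K' ⊕ ipad = 57 64 5b 4e 77 36 36.  K' ⊕ opad = 3d 0e 31 24 1d 5c 5c.
Inner input = (K'⊕ipad) ∥ m = 57 64 5b 4e 77 36 36 ∥ b4 90.
Inner hash: sum = 87+100+91+78+119+54+54+180+144 = 907 → 03 8b.
Outer input = (K'⊕opad) ∥ inner = 3d 0e 31 24 1d 5c 5c ∥ 03 8b.
Outer hash (tag): sum = 61+14+49+36+29+92+92+3+139 = 515 → 02 03.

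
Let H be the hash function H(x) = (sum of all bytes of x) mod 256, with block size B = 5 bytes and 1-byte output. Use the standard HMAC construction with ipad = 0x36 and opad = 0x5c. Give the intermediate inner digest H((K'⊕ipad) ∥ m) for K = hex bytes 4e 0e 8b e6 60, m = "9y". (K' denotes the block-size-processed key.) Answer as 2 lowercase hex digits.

Key hex bytes 4e 0e 8b e6 60 is exactly B = 5 bytes: K' = 4e 0e 8b e6 60.
K' ⊕ ipad = 78 38 bd d0 56.
Inner input = 78 38 bd d0 56 ∥ 39 79.
Inner hash: sum = 120+56+189+208+86+57+121 = 837; mod 256 = 69 → 45.

45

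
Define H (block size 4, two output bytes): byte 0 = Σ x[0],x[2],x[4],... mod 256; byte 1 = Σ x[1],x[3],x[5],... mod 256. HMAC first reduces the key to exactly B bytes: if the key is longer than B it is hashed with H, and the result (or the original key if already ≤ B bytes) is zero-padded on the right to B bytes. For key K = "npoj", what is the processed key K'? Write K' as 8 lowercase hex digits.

Key "npoj" = 6e 70 6f 6a is exactly B = 4 bytes: K' = 6e 70 6f 6a.

6e706f6a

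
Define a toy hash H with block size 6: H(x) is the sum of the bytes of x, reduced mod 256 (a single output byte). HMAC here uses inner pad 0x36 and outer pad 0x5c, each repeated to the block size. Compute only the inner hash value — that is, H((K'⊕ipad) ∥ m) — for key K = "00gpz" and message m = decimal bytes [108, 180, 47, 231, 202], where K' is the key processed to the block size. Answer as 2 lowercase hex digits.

25

Key "00gpz" = 30 30 67 70 7a is 5 bytes ≤ B = 6; zero-pad to 6 bytes: K' = 30 30 67 70 7a 00.
K' ⊕ ipad = 06 06 51 46 4c 36.
Inner input = 06 06 51 46 4c 36 ∥ 6c b4 2f e7 ca.
Inner hash: sum = 6+6+81+70+76+54+108+180+47+231+202 = 1061; mod 256 = 37 → 25.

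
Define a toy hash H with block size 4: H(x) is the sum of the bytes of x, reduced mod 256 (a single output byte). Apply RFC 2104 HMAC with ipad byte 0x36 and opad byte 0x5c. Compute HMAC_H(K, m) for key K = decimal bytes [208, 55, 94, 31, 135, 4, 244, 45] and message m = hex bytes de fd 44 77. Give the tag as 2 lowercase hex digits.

Key decimal bytes [208, 55, 94, 31, 135, 4, 244, 45] = d0 37 5e 1f 87 04 f4 2d is 8 bytes > B = 4, so hash it first: H(key) = 30, then zero-pad to 4 bytes: K' = 30 00 00 00.
K' ⊕ ipad = 06 36 36 36.  K' ⊕ opad = 6c 5c 5c 5c.
Inner input = (K'⊕ipad) ∥ m = 06 36 36 36 ∥ de fd 44 77.
Inner hash: sum = 6+54+54+54+222+253+68+119 = 830; mod 256 = 62 → 3e.
Outer input = (K'⊕opad) ∥ inner = 6c 5c 5c 5c ∥ 3e.
Outer hash (tag): sum = 108+92+92+92+62 = 446; mod 256 = 190 → be.

be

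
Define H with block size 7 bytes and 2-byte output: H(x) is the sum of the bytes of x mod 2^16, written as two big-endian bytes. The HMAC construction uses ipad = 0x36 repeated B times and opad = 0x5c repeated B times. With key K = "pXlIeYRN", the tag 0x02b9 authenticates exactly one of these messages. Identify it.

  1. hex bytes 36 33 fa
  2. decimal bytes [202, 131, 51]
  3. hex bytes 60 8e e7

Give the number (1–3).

3

Key "pXlIeYRN" = 70 58 6c 49 65 59 52 4e is 8 bytes > B = 7, so hash it first: H(key) = 02 db, then zero-pad to 7 bytes: K' = 02 db 00 00 00 00 00.
K' ⊕ ipad = 34 ed 36 36 36 36 36; K' ⊕ opad = 5e 87 5c 5c 5c 5c 5c.
m1: inner = H(34 ed 36 36 36 36 36 36 33 fa) = 03 92; tag = H(5e 87 5c 5c 5c 5c 5c 03 92) = 0346
m2: inner = H(34 ed 36 36 36 36 36 ca 83 33) = 03 af; tag = H(5e 87 5c 5c 5c 5c 5c 03 af) = 0363
m3: inner = H(34 ed 36 36 36 36 36 60 8e e7) = 04 04; tag = H(5e 87 5c 5c 5c 5c 5c 04 04) = 02b9 ← matches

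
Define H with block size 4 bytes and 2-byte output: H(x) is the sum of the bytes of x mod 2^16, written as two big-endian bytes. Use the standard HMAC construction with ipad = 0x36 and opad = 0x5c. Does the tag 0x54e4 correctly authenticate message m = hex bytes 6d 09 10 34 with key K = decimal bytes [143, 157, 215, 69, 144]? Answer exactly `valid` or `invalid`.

Key decimal bytes [143, 157, 215, 69, 144] = 8f 9d d7 45 90 is 5 bytes > B = 4, so hash it first: H(key) = 02 d8, then zero-pad to 4 bytes: K' = 02 d8 00 00.
K' ⊕ ipad = 34 ee 36 36; K' ⊕ opad = 5e 84 5c 5c.
Inner hash: sum = 52+238+54+54+109+9+16+52 = 584 → 02 48.
Outer hash (recomputed tag): sum = 94+132+92+92+2+72 = 484 → 01 e4.
Recomputed tag = 01e4; claimed = 54e4 → mismatch.

invalid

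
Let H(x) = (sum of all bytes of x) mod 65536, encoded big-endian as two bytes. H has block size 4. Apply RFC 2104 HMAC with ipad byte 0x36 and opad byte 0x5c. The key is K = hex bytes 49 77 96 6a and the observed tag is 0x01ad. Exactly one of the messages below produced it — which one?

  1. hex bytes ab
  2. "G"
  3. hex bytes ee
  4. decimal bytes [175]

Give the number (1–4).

4

Key hex bytes 49 77 96 6a is exactly B = 4 bytes: K' = 49 77 96 6a.
K' ⊕ ipad = 7f 41 a0 5c; K' ⊕ opad = 15 2b ca 36.
m1: inner = H(7f 41 a0 5c ab) = 02 67; tag = H(15 2b ca 36 02 67) = 01a9
m2: inner = H(7f 41 a0 5c 47) = 02 03; tag = H(15 2b ca 36 02 03) = 0145
m3: inner = H(7f 41 a0 5c ee) = 02 aa; tag = H(15 2b ca 36 02 aa) = 01ec
m4: inner = H(7f 41 a0 5c af) = 02 6b; tag = H(15 2b ca 36 02 6b) = 01ad ← matches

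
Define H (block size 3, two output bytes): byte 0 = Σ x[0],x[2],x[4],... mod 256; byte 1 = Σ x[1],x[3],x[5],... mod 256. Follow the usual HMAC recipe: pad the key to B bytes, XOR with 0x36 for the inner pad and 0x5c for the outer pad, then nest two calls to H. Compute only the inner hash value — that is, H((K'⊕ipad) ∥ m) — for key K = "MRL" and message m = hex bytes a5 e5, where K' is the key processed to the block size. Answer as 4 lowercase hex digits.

Key "MRL" = 4d 52 4c is exactly B = 3 bytes: K' = 4d 52 4c.
K' ⊕ ipad = 7b 64 7a.
Inner input = 7b 64 7a ∥ a5 e5.
Inner hash: even-index sum = 474 mod 256 = 218; odd-index sum = 265 mod 256 = 9 → da 09.

da09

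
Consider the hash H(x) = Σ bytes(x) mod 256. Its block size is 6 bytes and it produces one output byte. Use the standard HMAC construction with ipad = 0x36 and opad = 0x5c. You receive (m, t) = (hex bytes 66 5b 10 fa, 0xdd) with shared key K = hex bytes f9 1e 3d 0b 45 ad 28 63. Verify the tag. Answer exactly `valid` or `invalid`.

invalid

Key hex bytes f9 1e 3d 0b 45 ad 28 63 is 8 bytes > B = 6, so hash it first: H(key) = dc, then zero-pad to 6 bytes: K' = dc 00 00 00 00 00.
K' ⊕ ipad = ea 36 36 36 36 36; K' ⊕ opad = 80 5c 5c 5c 5c 5c.
Inner hash: sum = 234+54+54+54+54+54+102+91+16+250 = 963; mod 256 = 195 → c3.
Outer hash (recomputed tag): sum = 128+92+92+92+92+92+195 = 783; mod 256 = 15 → 0f.
Recomputed tag = 0f; claimed = dd → mismatch.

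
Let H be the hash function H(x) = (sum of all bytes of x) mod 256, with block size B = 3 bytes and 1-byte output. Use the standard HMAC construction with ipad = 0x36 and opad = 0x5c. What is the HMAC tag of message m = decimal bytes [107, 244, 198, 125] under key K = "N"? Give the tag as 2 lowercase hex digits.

50

Key "N" = 4e is 1 byte ≤ B = 3; zero-pad to 3 bytes: K' = 4e 00 00.
K' ⊕ ipad = 78 36 36.  K' ⊕ opad = 12 5c 5c.
Inner input = (K'⊕ipad) ∥ m = 78 36 36 ∥ 6b f4 c6 7d.
Inner hash: sum = 120+54+54+107+244+198+125 = 902; mod 256 = 134 → 86.
Outer input = (K'⊕opad) ∥ inner = 12 5c 5c ∥ 86.
Outer hash (tag): sum = 18+92+92+134 = 336; mod 256 = 80 → 50.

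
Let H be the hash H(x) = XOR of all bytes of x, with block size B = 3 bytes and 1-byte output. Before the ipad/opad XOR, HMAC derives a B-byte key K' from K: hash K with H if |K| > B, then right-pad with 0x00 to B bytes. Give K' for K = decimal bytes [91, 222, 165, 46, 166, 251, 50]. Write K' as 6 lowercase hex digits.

610000

|K| = 7 > B = 3, so first hash the key.
H(K): XOR 5b⊕de⊕a5⊕2e⊕a6⊕fb⊕32 = 61.
Zero-pad H(K) = 61 to 3 bytes: K' = 61 00 00.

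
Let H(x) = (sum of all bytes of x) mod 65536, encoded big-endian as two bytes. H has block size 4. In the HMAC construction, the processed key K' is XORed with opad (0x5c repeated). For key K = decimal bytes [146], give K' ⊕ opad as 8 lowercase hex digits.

Key decimal bytes [146] = 92 is 1 byte ≤ B = 4; zero-pad to 4 bytes: K' = 92 00 00 00.
XOR each byte with 0x5c: 92⊕5c=ce, 00⊕5c=5c, 00⊕5c=5c, 00⊕5c=5c.

ce5c5c5c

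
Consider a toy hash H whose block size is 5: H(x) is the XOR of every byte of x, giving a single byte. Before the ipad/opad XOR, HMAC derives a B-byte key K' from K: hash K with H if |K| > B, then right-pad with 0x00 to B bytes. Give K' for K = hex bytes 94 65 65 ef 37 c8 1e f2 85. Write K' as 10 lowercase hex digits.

ed00000000

|K| = 9 > B = 5, so first hash the key.
H(K): XOR 94⊕65⊕65⊕ef⊕37⊕c8⊕1e⊕f2⊕85 = ed.
Zero-pad H(K) = ed to 5 bytes: K' = ed 00 00 00 00.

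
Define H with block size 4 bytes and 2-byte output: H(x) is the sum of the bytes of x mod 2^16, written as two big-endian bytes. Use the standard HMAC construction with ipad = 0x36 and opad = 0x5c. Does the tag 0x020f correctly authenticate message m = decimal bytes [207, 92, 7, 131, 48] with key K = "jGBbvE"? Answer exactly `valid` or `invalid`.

Key "jGBbvE" = 6a 47 42 62 76 45 is 6 bytes > B = 4, so hash it first: H(key) = 02 10, then zero-pad to 4 bytes: K' = 02 10 00 00.
K' ⊕ ipad = 34 26 36 36; K' ⊕ opad = 5e 4c 5c 5c.
Inner hash: sum = 52+38+54+54+207+92+7+131+48 = 683 → 02 ab.
Outer hash (recomputed tag): sum = 94+76+92+92+2+171 = 527 → 02 0f.
Recomputed tag = 020f; claimed = 020f → match.

valid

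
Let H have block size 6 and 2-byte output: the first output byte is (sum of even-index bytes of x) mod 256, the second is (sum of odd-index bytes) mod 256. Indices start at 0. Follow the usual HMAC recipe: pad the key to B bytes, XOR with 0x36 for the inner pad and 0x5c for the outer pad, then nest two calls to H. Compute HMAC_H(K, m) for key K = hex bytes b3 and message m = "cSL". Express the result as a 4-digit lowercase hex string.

4709

Key hex bytes b3 is 1 byte ≤ B = 6; zero-pad to 6 bytes: K' = b3 00 00 00 00 00.
K' ⊕ ipad = 85 36 36 36 36 36.  K' ⊕ opad = ef 5c 5c 5c 5c 5c.
Inner input = (K'⊕ipad) ∥ m = 85 36 36 36 36 36 ∥ 63 53 4c.
Inner hash: even-index sum = 416 mod 256 = 160; odd-index sum = 245 mod 256 = 245 → a0 f5.
Outer input = (K'⊕opad) ∥ inner = ef 5c 5c 5c 5c 5c ∥ a0 f5.
Outer hash (tag): even-index sum = 583 mod 256 = 71; odd-index sum = 521 mod 256 = 9 → 47 09.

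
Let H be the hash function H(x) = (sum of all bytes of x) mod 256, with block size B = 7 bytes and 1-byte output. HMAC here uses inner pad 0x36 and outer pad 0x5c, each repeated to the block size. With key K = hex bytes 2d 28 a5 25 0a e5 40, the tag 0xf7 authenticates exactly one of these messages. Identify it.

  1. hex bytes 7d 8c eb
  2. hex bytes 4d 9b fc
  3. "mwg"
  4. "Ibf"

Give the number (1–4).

4

Key hex bytes 2d 28 a5 25 0a e5 40 is exactly B = 7 bytes: K' = 2d 28 a5 25 0a e5 40.
K' ⊕ ipad = 1b 1e 93 13 3c d3 76; K' ⊕ opad = 71 74 f9 79 56 b9 1c.
m1: inner = H(1b 1e 93 13 3c d3 76 7d 8c eb) = 58; tag = H(71 74 f9 79 56 b9 1c 58) = da
m2: inner = H(1b 1e 93 13 3c d3 76 4d 9b fc) = 48; tag = H(71 74 f9 79 56 b9 1c 48) = ca
m3: inner = H(1b 1e 93 13 3c d3 76 6d 77 67) = af; tag = H(71 74 f9 79 56 b9 1c af) = 31
m4: inner = H(1b 1e 93 13 3c d3 76 49 62 66) = 75; tag = H(71 74 f9 79 56 b9 1c 75) = f7 ← matches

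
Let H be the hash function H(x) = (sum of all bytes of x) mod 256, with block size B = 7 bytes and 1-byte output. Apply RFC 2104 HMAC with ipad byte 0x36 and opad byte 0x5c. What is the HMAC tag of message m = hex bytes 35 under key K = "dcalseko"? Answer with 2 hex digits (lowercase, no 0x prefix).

2b

Key "dcalseko" = 64 63 61 6c 73 65 6b 6f is 8 bytes > B = 7, so hash it first: H(key) = 46, then zero-pad to 7 bytes: K' = 46 00 00 00 00 00 00.
K' ⊕ ipad = 70 36 36 36 36 36 36.  K' ⊕ opad = 1a 5c 5c 5c 5c 5c 5c.
Inner input = (K'⊕ipad) ∥ m = 70 36 36 36 36 36 36 ∥ 35.
Inner hash: sum = 112+54+54+54+54+54+54+53 = 489; mod 256 = 233 → e9.
Outer input = (K'⊕opad) ∥ inner = 1a 5c 5c 5c 5c 5c 5c ∥ e9.
Outer hash (tag): sum = 26+92+92+92+92+92+92+233 = 811; mod 256 = 43 → 2b.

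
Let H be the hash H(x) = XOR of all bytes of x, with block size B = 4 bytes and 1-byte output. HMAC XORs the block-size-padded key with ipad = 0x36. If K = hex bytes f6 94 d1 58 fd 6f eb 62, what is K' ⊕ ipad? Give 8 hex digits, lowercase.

Key hex bytes f6 94 d1 58 fd 6f eb 62 is 8 bytes > B = 4, so hash it first: H(key) = f0, then zero-pad to 4 bytes: K' = f0 00 00 00.
XOR each byte with 0x36: f0⊕36=c6, 00⊕36=36, 00⊕36=36, 00⊕36=36.

c6363636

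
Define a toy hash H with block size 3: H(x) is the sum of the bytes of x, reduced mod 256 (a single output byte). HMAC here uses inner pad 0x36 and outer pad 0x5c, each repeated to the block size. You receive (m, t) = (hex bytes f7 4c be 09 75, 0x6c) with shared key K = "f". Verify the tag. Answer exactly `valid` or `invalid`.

invalid

Key "f" = 66 is 1 byte ≤ B = 3; zero-pad to 3 bytes: K' = 66 00 00.
K' ⊕ ipad = 50 36 36; K' ⊕ opad = 3a 5c 5c.
Inner hash: sum = 80+54+54+247+76+190+9+117 = 827; mod 256 = 59 → 3b.
Outer hash (recomputed tag): sum = 58+92+92+59 = 301; mod 256 = 45 → 2d.
Recomputed tag = 2d; claimed = 6c → mismatch.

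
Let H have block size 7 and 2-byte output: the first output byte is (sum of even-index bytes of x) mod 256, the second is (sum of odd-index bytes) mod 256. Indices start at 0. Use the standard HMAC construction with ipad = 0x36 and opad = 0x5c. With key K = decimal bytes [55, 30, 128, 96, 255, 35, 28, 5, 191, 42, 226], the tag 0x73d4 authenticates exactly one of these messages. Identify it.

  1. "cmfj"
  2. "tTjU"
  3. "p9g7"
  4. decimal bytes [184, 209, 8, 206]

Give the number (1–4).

2

Key decimal bytes [55, 30, 128, 96, 255, 35, 28, 5, 191, 42, 226] = 37 1e 80 60 ff 23 1c 05 bf 2a e2 is 11 bytes > B = 7, so hash it first: H(key) = 73 d0, then zero-pad to 7 bytes: K' = 73 d0 00 00 00 00 00.
K' ⊕ ipad = 45 e6 36 36 36 36 36; K' ⊕ opad = 2f 8c 5c 5c 5c 5c 5c.
m1: inner = H(45 e6 36 36 36 36 36 63 6d 66 6a) = be 1b; tag = H(2f 8c 5c 5c 5c 5c 5c be 1b) = 5e02
m2: inner = H(45 e6 36 36 36 36 36 74 54 6a 55) = 90 30; tag = H(2f 8c 5c 5c 5c 5c 5c 90 30) = 73d4 ← matches
m3: inner = H(45 e6 36 36 36 36 36 70 39 67 37) = 57 29; tag = H(2f 8c 5c 5c 5c 5c 5c 57 29) = 6c9b
m4: inner = H(45 e6 36 36 36 36 36 b8 d1 08 ce) = 86 12; tag = H(2f 8c 5c 5c 5c 5c 5c 86 12) = 55ca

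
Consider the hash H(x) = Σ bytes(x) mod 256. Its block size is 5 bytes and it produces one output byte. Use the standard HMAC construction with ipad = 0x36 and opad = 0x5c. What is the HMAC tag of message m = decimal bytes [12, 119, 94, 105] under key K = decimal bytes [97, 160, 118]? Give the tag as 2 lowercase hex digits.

fe

Key decimal bytes [97, 160, 118] = 61 a0 76 is 3 bytes ≤ B = 5; zero-pad to 5 bytes: K' = 61 a0 76 00 00.
K' ⊕ ipad = 57 96 40 36 36.  K' ⊕ opad = 3d fc 2a 5c 5c.
Inner input = (K'⊕ipad) ∥ m = 57 96 40 36 36 ∥ 0c 77 5e 69.
Inner hash: sum = 87+150+64+54+54+12+119+94+105 = 739; mod 256 = 227 → e3.
Outer input = (K'⊕opad) ∥ inner = 3d fc 2a 5c 5c ∥ e3.
Outer hash (tag): sum = 61+252+42+92+92+227 = 766; mod 256 = 254 → fe.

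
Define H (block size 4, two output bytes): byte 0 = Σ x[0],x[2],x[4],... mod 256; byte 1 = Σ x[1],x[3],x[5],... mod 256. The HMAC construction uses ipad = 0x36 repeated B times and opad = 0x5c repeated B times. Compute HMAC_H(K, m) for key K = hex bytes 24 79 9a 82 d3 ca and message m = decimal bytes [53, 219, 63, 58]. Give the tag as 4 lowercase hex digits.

Key hex bytes 24 79 9a 82 d3 ca is 6 bytes > B = 4, so hash it first: H(key) = 91 c5, then zero-pad to 4 bytes: K' = 91 c5 00 00.
K' ⊕ ipad = a7 f3 36 36.  K' ⊕ opad = cd 99 5c 5c.
Inner input = (K'⊕ipad) ∥ m = a7 f3 36 36 ∥ 35 db 3f 3a.
Inner hash: even-index sum = 337 mod 256 = 81; odd-index sum = 574 mod 256 = 62 → 51 3e.
Outer input = (K'⊕opad) ∥ inner = cd 99 5c 5c ∥ 51 3e.
Outer hash (tag): even-index sum = 378 mod 256 = 122; odd-index sum = 307 mod 256 = 51 → 7a 33.

7a33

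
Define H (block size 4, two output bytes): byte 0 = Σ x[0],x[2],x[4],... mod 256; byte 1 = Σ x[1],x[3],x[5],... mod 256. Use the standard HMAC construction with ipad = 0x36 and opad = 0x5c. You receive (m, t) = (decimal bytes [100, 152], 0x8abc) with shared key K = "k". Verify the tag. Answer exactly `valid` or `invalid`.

Key "k" = 6b is 1 byte ≤ B = 4; zero-pad to 4 bytes: K' = 6b 00 00 00.
K' ⊕ ipad = 5d 36 36 36; K' ⊕ opad = 37 5c 5c 5c.
Inner hash: even-index sum = 247 mod 256 = 247; odd-index sum = 260 mod 256 = 4 → f7 04.
Outer hash (recomputed tag): even-index sum = 394 mod 256 = 138; odd-index sum = 188 mod 256 = 188 → 8a bc.
Recomputed tag = 8abc; claimed = 8abc → match.

valid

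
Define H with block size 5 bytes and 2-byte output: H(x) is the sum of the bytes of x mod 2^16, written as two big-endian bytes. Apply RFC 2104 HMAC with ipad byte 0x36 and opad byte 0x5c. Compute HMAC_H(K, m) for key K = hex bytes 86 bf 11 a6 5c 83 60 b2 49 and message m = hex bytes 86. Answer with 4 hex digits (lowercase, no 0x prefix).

0231

Key hex bytes 86 bf 11 a6 5c 83 60 b2 49 is 9 bytes > B = 5, so hash it first: H(key) = 04 36, then zero-pad to 5 bytes: K' = 04 36 00 00 00.
K' ⊕ ipad = 32 00 36 36 36.  K' ⊕ opad = 58 6a 5c 5c 5c.
Inner input = (K'⊕ipad) ∥ m = 32 00 36 36 36 ∥ 86.
Inner hash: sum = 50+0+54+54+54+134 = 346 → 01 5a.
Outer input = (K'⊕opad) ∥ inner = 58 6a 5c 5c 5c ∥ 01 5a.
Outer hash (tag): sum = 88+106+92+92+92+1+90 = 561 → 02 31.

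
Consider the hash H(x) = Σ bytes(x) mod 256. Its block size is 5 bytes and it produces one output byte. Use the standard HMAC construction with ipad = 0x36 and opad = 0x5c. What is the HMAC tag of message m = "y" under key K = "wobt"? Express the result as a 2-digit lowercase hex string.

ff

Key "wobt" = 77 6f 62 74 is 4 bytes ≤ B = 5; zero-pad to 5 bytes: K' = 77 6f 62 74 00.
K' ⊕ ipad = 41 59 54 42 36.  K' ⊕ opad = 2b 33 3e 28 5c.
Inner input = (K'⊕ipad) ∥ m = 41 59 54 42 36 ∥ 79.
Inner hash: sum = 65+89+84+66+54+121 = 479; mod 256 = 223 → df.
Outer input = (K'⊕opad) ∥ inner = 2b 33 3e 28 5c ∥ df.
Outer hash (tag): sum = 43+51+62+40+92+223 = 511; mod 256 = 255 → ff.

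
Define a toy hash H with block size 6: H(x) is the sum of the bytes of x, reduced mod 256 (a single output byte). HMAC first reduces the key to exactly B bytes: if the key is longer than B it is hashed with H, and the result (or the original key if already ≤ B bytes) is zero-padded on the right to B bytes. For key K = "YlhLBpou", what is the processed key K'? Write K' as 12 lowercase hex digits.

0f0000000000

|K| = 8 > B = 6, so first hash the key.
H(K): sum = 89+108+104+76+66+112+111+117 = 783; mod 256 = 15 → 0f.
Zero-pad H(K) = 0f to 6 bytes: K' = 0f 00 00 00 00 00.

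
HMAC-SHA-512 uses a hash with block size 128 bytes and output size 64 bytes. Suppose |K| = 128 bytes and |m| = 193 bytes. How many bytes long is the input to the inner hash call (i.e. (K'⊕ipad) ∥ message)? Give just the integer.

Key is 128 ≤ 128 bytes, zero-padded: |K'| = 128.
Inner input = (K'⊕ipad) ∥ m → 128 + 193 = 321 bytes.

321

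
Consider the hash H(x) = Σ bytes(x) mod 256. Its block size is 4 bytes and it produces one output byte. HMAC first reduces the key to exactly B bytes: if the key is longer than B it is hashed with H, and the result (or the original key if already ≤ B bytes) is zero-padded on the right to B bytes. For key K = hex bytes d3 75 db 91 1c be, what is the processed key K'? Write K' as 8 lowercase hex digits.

8e000000

|K| = 6 > B = 4, so first hash the key.
H(K): sum = 211+117+219+145+28+190 = 910; mod 256 = 142 → 8e.
Zero-pad H(K) = 8e to 4 bytes: K' = 8e 00 00 00.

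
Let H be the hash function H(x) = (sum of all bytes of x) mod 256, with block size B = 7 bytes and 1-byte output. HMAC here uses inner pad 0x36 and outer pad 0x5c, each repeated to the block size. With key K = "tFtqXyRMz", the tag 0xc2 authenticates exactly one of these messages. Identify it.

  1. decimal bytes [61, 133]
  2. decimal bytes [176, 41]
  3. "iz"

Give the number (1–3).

1

Key "tFtqXyRMz" = 74 46 74 71 58 79 52 4d 7a is 9 bytes > B = 7, so hash it first: H(key) = 89, then zero-pad to 7 bytes: K' = 89 00 00 00 00 00 00.
K' ⊕ ipad = bf 36 36 36 36 36 36; K' ⊕ opad = d5 5c 5c 5c 5c 5c 5c.
m1: inner = H(bf 36 36 36 36 36 36 3d 85) = c5; tag = H(d5 5c 5c 5c 5c 5c 5c c5) = c2 ← matches
m2: inner = H(bf 36 36 36 36 36 36 b0 29) = dc; tag = H(d5 5c 5c 5c 5c 5c 5c dc) = d9
m3: inner = H(bf 36 36 36 36 36 36 69 7a) = e6; tag = H(d5 5c 5c 5c 5c 5c 5c e6) = e3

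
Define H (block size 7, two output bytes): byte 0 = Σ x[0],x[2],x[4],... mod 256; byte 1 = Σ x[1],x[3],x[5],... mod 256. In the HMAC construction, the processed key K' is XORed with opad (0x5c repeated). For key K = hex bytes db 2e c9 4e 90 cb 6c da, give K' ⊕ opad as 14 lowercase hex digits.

Key hex bytes db 2e c9 4e 90 cb 6c da is 8 bytes > B = 7, so hash it first: H(key) = a0 21, then zero-pad to 7 bytes: K' = a0 21 00 00 00 00 00.
XOR each byte with 0x5c: a0⊕5c=fc, 21⊕5c=7d, 00⊕5c=5c, 00⊕5c=5c, 00⊕5c=5c, 00⊕5c=5c, 00⊕5c=5c.

fc7d5c5c5c5c5c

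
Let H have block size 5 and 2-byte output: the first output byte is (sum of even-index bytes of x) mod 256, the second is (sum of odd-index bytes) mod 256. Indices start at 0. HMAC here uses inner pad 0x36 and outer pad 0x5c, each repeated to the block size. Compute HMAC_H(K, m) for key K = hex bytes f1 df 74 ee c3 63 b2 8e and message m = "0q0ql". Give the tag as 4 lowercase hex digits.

c878

Key hex bytes f1 df 74 ee c3 63 b2 8e is 8 bytes > B = 5, so hash it first: H(key) = da be, then zero-pad to 5 bytes: K' = da be 00 00 00.
K' ⊕ ipad = ec 88 36 36 36.  K' ⊕ opad = 86 e2 5c 5c 5c.
Inner input = (K'⊕ipad) ∥ m = ec 88 36 36 36 ∥ 30 71 30 71 6c.
Inner hash: even-index sum = 570 mod 256 = 58; odd-index sum = 394 mod 256 = 138 → 3a 8a.
Outer input = (K'⊕opad) ∥ inner = 86 e2 5c 5c 5c ∥ 3a 8a.
Outer hash (tag): even-index sum = 456 mod 256 = 200; odd-index sum = 376 mod 256 = 120 → c8 78.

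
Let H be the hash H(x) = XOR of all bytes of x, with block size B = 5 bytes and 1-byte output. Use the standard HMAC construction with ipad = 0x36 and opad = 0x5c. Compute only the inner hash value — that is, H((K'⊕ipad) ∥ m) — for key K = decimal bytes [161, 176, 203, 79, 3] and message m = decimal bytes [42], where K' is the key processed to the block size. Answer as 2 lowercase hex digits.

8a

Key decimal bytes [161, 176, 203, 79, 3] = a1 b0 cb 4f 03 is exactly B = 5 bytes: K' = a1 b0 cb 4f 03.
K' ⊕ ipad = 97 86 fd 79 35.
Inner input = 97 86 fd 79 35 ∥ 2a.
Inner hash: XOR 97⊕86⊕fd⊕79⊕35⊕2a = 8a.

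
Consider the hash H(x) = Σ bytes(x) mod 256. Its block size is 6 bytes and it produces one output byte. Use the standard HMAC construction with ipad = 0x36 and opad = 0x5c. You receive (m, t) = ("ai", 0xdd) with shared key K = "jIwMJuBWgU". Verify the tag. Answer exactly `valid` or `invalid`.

invalid

Key "jIwMJuBWgU" = 6a 49 77 4d 4a 75 42 57 67 55 is 10 bytes > B = 6, so hash it first: H(key) = 8b, then zero-pad to 6 bytes: K' = 8b 00 00 00 00 00.
K' ⊕ ipad = bd 36 36 36 36 36; K' ⊕ opad = d7 5c 5c 5c 5c 5c.
Inner hash: sum = 189+54+54+54+54+54+97+105 = 661; mod 256 = 149 → 95.
Outer hash (recomputed tag): sum = 215+92+92+92+92+92+149 = 824; mod 256 = 56 → 38.
Recomputed tag = 38; claimed = dd → mismatch.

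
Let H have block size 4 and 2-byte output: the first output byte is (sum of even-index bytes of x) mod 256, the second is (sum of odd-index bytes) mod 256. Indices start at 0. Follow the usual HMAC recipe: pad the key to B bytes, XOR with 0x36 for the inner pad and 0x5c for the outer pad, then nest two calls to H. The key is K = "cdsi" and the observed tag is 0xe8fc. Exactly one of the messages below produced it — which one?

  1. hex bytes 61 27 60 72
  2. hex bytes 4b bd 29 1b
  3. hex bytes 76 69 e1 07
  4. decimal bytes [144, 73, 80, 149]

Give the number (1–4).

4

Key "cdsi" = 63 64 73 69 is exactly B = 4 bytes: K' = 63 64 73 69.
K' ⊕ ipad = 55 52 45 5f; K' ⊕ opad = 3f 38 2f 35.
m1: inner = H(55 52 45 5f 61 27 60 72) = 5b 4a; tag = H(3f 38 2f 35 5b 4a) = c9b7
m2: inner = H(55 52 45 5f 4b bd 29 1b) = 0e 89; tag = H(3f 38 2f 35 0e 89) = 7cf6
m3: inner = H(55 52 45 5f 76 69 e1 07) = f1 21; tag = H(3f 38 2f 35 f1 21) = 5f8e
m4: inner = H(55 52 45 5f 90 49 50 95) = 7a 8f; tag = H(3f 38 2f 35 7a 8f) = e8fc ← matches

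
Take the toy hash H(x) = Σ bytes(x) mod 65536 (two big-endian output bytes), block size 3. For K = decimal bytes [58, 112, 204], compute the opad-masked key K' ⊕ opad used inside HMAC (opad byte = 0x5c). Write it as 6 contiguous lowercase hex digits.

Key decimal bytes [58, 112, 204] = 3a 70 cc is exactly B = 3 bytes: K' = 3a 70 cc.
XOR each byte with 0x5c: 3a⊕5c=66, 70⊕5c=2c, cc⊕5c=90.

662c90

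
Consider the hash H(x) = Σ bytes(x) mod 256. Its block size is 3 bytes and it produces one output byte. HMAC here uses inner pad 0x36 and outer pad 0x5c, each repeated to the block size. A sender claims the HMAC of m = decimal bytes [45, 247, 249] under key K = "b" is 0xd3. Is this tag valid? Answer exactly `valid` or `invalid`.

Key "b" = 62 is 1 byte ≤ B = 3; zero-pad to 3 bytes: K' = 62 00 00.
K' ⊕ ipad = 54 36 36; K' ⊕ opad = 3e 5c 5c.
Inner hash: sum = 84+54+54+45+247+249 = 733; mod 256 = 221 → dd.
Outer hash (recomputed tag): sum = 62+92+92+221 = 467; mod 256 = 211 → d3.
Recomputed tag = d3; claimed = d3 → match.

valid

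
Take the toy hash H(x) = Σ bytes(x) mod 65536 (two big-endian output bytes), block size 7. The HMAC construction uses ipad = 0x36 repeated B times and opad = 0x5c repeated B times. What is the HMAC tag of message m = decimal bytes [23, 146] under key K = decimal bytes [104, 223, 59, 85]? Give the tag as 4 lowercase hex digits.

0240

Key decimal bytes [104, 223, 59, 85] = 68 df 3b 55 is 4 bytes ≤ B = 7; zero-pad to 7 bytes: K' = 68 df 3b 55 00 00 00.
K' ⊕ ipad = 5e e9 0d 63 36 36 36.  K' ⊕ opad = 34 83 67 09 5c 5c 5c.
Inner input = (K'⊕ipad) ∥ m = 5e e9 0d 63 36 36 36 ∥ 17 92.
Inner hash: sum = 94+233+13+99+54+54+54+23+146 = 770 → 03 02.
Outer input = (K'⊕opad) ∥ inner = 34 83 67 09 5c 5c 5c ∥ 03 02.
Outer hash (tag): sum = 52+131+103+9+92+92+92+3+2 = 576 → 02 40.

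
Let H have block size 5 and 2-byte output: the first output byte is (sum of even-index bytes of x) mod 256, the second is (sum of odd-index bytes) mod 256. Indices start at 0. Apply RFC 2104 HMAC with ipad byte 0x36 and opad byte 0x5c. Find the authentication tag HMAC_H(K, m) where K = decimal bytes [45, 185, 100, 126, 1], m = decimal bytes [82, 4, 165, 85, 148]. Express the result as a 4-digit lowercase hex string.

6804

Key decimal bytes [45, 185, 100, 126, 1] = 2d b9 64 7e 01 is exactly B = 5 bytes: K' = 2d b9 64 7e 01.
K' ⊕ ipad = 1b 8f 52 48 37.  K' ⊕ opad = 71 e5 38 22 5d.
Inner input = (K'⊕ipad) ∥ m = 1b 8f 52 48 37 ∥ 52 04 a5 55 94.
Inner hash: even-index sum = 253 mod 256 = 253; odd-index sum = 610 mod 256 = 98 → fd 62.
Outer input = (K'⊕opad) ∥ inner = 71 e5 38 22 5d ∥ fd 62.
Outer hash (tag): even-index sum = 360 mod 256 = 104; odd-index sum = 516 mod 256 = 4 → 68 04.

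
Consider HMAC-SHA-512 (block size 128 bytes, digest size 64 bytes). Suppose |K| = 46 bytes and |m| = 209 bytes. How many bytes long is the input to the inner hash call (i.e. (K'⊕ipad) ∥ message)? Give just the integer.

337

Key is 46 ≤ 128 bytes, zero-padded: |K'| = 128.
Inner input = (K'⊕ipad) ∥ m → 128 + 209 = 337 bytes.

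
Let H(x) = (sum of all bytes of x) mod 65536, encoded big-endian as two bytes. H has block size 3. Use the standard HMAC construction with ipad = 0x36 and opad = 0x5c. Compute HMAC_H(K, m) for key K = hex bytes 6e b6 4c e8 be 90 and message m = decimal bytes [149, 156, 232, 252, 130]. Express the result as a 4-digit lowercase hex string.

024b

Key hex bytes 6e b6 4c e8 be 90 is 6 bytes > B = 3, so hash it first: H(key) = 03 a6, then zero-pad to 3 bytes: K' = 03 a6 00.
K' ⊕ ipad = 35 90 36.  K' ⊕ opad = 5f fa 5c.
Inner input = (K'⊕ipad) ∥ m = 35 90 36 ∥ 95 9c e8 fc 82.
Inner hash: sum = 53+144+54+149+156+232+252+130 = 1170 → 04 92.
Outer input = (K'⊕opad) ∥ inner = 5f fa 5c ∥ 04 92.
Outer hash (tag): sum = 95+250+92+4+146 = 587 → 02 4b.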